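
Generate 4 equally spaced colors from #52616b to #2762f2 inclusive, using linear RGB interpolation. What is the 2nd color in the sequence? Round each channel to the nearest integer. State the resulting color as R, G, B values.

With 4 swatches and endpoints inclusive, swatch 2 sits at t = (2 − 1)/(4 − 1) = 1/3 ≈ 0.3333.
#52616b → (82, 97, 107); #2762f2 → (39, 98, 242).
R = 82 + 0.3333 × (39 − 82) = 67.668 → 68
G = 97 + 0.3333 × (98 − 97) = 97.333 → 97
B = 107 + 0.3333 × (242 − 107) = 151.995 → 152

(68, 97, 152)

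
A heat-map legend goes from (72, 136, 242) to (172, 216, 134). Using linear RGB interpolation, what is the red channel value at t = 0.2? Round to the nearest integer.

92

R = 72 + 0.2 × (172 − 72) = 92 → 92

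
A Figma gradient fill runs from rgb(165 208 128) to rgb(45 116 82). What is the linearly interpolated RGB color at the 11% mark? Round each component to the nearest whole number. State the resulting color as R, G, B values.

(152, 198, 123)

11% corresponds to t = 0.11.
R = 165 + 0.11 × (45 − 165) = 165 + 0.11 × -120 = 151.8 → 152
G = 208 + 0.11 × (116 − 208) = 208 + 0.11 × -92 = 197.88 → 198
B = 128 + 0.11 × (82 − 128) = 128 + 0.11 × -46 = 122.94 → 123
So the blended color is (152, 198, 123), about #98c67b.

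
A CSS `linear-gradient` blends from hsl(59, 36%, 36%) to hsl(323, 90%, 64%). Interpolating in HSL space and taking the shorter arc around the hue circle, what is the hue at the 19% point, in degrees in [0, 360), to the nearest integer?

Hue: 323 − 59 = 264°, but |264| > 180 so the shorter arc goes the other way: Δh = 264 − 360 = -96°.
H = 59 + 0.19 × (-96) = 40.76 → 41°

41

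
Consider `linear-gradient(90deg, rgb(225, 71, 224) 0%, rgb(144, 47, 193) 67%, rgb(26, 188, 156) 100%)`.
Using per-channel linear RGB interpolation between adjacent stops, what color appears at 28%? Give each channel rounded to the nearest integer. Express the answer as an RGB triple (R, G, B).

28% lies between the 0% and 67% stops, so the local fraction is t = (28 − 0)/(67 − 0) = 28/67 ≈ 0.4179.
R = 225 + 0.4179 × (144 − 225) = 191.15 → 191
G = 71 + 0.4179 × (47 − 71) = 60.97 → 61
B = 224 + 0.4179 × (193 − 224) = 211.045 → 211

(191, 61, 211)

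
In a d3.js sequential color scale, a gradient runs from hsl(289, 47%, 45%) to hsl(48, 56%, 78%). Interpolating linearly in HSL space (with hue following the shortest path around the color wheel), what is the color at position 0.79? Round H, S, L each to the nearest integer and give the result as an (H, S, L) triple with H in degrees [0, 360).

Hue: 48 − 289 = -241°, but |-241| > 180 so the shorter arc goes the other way: Δh = -241 + 360 = 119°.
H = 289 + 0.79 × (119) = 383.01 → 383 → 383 mod 360 = 23°
S = 47 + 0.79 × (56 − 47) = 54.11 → 54%
L = 45 + 0.79 × (78 − 45) = 71.07 → 71%

(23, 54, 71)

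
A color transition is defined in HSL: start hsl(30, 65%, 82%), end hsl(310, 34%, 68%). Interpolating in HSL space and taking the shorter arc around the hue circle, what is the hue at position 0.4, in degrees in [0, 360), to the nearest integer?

358

Hue: 310 − 30 = 280°, but |280| > 180 so the shorter arc goes the other way: Δh = 280 − 360 = -80°.
H = 30 + 0.4 × (-80) = -2 → -2 → -2 mod 360 = 358°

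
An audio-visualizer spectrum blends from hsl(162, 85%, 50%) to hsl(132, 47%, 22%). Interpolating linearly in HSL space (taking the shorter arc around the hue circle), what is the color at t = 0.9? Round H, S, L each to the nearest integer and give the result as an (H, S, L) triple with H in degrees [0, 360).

(135, 51, 25)

Hue arc: Δh = 132 − 162 = -30° (|Δh| ≤ 180, already the shorter path).
H = 162 + 0.9 × (-30) = 135 → 135°
S = 85 + 0.9 × (47 − 85) = 50.8 → 51%
L = 50 + 0.9 × (22 − 50) = 24.8 → 25%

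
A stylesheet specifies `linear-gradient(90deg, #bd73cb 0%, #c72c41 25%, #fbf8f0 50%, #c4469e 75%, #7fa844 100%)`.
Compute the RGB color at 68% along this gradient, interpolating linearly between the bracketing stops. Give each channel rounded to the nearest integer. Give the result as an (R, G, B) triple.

68% lies between the 50% and 75% stops, so the local fraction is t = (68 − 50)/(75 − 50) = 18/25 ≈ 0.72.
#fbf8f0 → (251, 248, 240); #c4469e → (196, 70, 158).
R = 251 + 0.72 × (196 − 251) = 211.4 → 211
G = 248 + 0.72 × (70 − 248) = 119.84 → 120
B = 240 + 0.72 × (158 − 240) = 180.96 → 181

(211, 120, 181)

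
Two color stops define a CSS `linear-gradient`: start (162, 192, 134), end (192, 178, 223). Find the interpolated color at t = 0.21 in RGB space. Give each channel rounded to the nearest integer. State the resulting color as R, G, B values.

(168, 189, 153)

R = 162 + 0.21 × (192 − 162) = 162 + 0.21 × 30 = 168.3 → 168
G = 192 + 0.21 × (178 − 192) = 192 + 0.21 × -14 = 189.06 → 189
B = 134 + 0.21 × (223 − 134) = 134 + 0.21 × 89 = 152.69 → 153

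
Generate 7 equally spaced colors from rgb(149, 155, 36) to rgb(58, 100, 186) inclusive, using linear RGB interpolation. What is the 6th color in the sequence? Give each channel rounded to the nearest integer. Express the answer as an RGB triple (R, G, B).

With 7 swatches and endpoints inclusive, swatch 6 sits at t = (6 − 1)/(7 − 1) = 5/6 ≈ 0.8333.
R = 149 + 0.8333 × (58 − 149) = 73.17 → 73
G = 155 + 0.8333 × (100 − 155) = 109.168 → 109
B = 36 + 0.8333 × (186 − 36) = 160.995 → 161

(73, 109, 161)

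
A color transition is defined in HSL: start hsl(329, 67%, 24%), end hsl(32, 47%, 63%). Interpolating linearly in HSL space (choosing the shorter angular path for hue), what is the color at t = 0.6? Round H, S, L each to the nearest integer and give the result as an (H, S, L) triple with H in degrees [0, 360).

(7, 55, 47)

Hue: 32 − 329 = -297°, but |-297| > 180 so the shorter arc goes the other way: Δh = -297 + 360 = 63°.
H = 329 + 0.6 × (63) = 366.8 → 367 → 367 mod 360 = 7°
S = 67 + 0.6 × (47 − 67) = 55 → 55%
L = 24 + 0.6 × (63 − 24) = 47.4 → 47%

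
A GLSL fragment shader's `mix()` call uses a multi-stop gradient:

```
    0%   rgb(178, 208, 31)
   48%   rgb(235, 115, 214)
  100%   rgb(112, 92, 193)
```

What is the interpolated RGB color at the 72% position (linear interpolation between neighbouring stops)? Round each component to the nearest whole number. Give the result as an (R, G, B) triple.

72% lies between the 48% and 100% stops, so the local fraction is t = (72 − 48)/(100 − 48) = 24/52 ≈ 0.4615.
R = 235 + 0.4615 × (112 − 235) = 178.236 → 178
G = 115 + 0.4615 × (92 − 115) = 104.386 → 104
B = 214 + 0.4615 × (193 − 214) = 204.309 → 204

(178, 104, 204)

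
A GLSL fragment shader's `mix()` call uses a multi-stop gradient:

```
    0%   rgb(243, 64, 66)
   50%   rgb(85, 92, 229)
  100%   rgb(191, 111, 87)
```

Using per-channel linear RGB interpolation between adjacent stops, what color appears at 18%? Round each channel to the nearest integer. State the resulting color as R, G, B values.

(186, 74, 125)

18% lies between the 0% and 50% stops, so the local fraction is t = (18 − 0)/(50 − 0) = 18/50 ≈ 0.36.
R = 243 + 0.36 × (85 − 243) = 186.12 → 186
G = 64 + 0.36 × (92 − 64) = 74.08 → 74
B = 66 + 0.36 × (229 − 66) = 124.68 → 125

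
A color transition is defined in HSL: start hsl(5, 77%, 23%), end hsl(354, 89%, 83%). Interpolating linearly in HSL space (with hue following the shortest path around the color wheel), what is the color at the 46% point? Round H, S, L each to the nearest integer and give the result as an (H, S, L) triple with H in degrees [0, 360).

Hue: 354 − 5 = 349°, but |349| > 180 so the shorter arc goes the other way: Δh = 349 − 360 = -11°.
H = 5 + 0.46 × (-11) = -0.06 → 0°
S = 77 + 0.46 × (89 − 77) = 82.52 → 83%
L = 23 + 0.46 × (83 − 23) = 50.6 → 51%

(0, 83, 51)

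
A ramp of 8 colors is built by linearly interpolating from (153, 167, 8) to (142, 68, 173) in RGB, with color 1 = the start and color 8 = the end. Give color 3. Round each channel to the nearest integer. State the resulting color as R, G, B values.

(150, 139, 55)

With 8 swatches and endpoints inclusive, swatch 3 sits at t = (3 − 1)/(8 − 1) = 2/7 ≈ 0.2857.
R = 153 + 0.2857 × (142 − 153) = 149.857 → 150
G = 167 + 0.2857 × (68 − 167) = 138.716 → 139
B = 8 + 0.2857 × (173 − 8) = 55.141 → 55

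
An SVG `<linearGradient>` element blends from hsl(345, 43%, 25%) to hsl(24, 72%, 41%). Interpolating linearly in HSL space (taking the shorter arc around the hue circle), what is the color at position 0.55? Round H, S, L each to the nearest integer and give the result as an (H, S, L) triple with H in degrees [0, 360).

Hue: 24 − 345 = -321°, but |-321| > 180 so the shorter arc goes the other way: Δh = -321 + 360 = 39°.
H = 345 + 0.55 × (39) = 366.45 → 366 → 366 mod 360 = 6°
S = 43 + 0.55 × (72 − 43) = 58.95 → 59%
L = 25 + 0.55 × (41 − 25) = 33.8 → 34%

(6, 59, 34)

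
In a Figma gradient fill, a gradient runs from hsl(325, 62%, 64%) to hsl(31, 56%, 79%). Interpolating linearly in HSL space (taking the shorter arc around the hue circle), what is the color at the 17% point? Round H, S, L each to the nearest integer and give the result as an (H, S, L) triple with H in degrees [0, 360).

Hue: 31 − 325 = -294°, but |-294| > 180 so the shorter arc goes the other way: Δh = -294 + 360 = 66°.
H = 325 + 0.17 × (66) = 336.22 → 336°
S = 62 + 0.17 × (56 − 62) = 60.98 → 61%
L = 64 + 0.17 × (79 − 64) = 66.55 → 67%

(336, 61, 67)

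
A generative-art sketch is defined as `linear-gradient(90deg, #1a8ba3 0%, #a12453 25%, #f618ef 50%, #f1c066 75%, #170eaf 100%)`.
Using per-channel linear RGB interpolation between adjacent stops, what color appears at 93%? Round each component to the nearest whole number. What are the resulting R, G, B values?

(84, 64, 155)

93% lies between the 75% and 100% stops, so the local fraction is t = (93 − 75)/(100 − 75) = 18/25 ≈ 0.72.
#f1c066 → (241, 192, 102); #170eaf → (23, 14, 175).
R = 241 + 0.72 × (23 − 241) = 84.04 → 84
G = 192 + 0.72 × (14 − 192) = 63.84 → 64
B = 102 + 0.72 × (175 − 102) = 154.56 → 155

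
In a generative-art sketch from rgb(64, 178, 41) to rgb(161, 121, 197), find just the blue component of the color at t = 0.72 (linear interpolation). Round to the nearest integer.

153

B = 41 + 0.72 × (197 − 41) = 153.32 → 153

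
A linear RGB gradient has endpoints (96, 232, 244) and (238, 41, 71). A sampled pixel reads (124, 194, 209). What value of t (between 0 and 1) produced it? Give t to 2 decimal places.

Invert the lerp on the G channel (largest span, 191): t = (194 − 232) / (41 − 232) = -38/-191 = 0.19895.
Check on R: (124 − 96)/(238 − 96) = 0.1972 ✓

0.20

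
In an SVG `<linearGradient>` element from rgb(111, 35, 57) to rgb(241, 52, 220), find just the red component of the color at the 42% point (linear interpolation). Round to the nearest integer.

R = 111 + 0.42 × (241 − 111) = 165.6 → 166

166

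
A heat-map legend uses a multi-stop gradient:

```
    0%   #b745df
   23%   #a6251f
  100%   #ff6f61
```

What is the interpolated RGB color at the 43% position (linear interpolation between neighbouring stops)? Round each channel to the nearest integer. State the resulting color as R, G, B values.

43% lies between the 23% and 100% stops, so the local fraction is t = (43 − 23)/(100 − 23) = 20/77 ≈ 0.2597.
#a6251f → (166, 37, 31); #ff6f61 → (255, 111, 97).
R = 166 + 0.2597 × (255 − 166) = 189.113 → 189
G = 37 + 0.2597 × (111 − 37) = 56.218 → 56
B = 31 + 0.2597 × (97 − 31) = 48.14 → 48

(189, 56, 48)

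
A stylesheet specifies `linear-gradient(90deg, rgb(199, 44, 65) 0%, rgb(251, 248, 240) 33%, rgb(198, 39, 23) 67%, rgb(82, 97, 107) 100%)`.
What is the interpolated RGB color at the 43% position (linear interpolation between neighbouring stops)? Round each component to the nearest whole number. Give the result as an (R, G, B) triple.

(235, 187, 176)

43% lies between the 33% and 67% stops, so the local fraction is t = (43 − 33)/(67 − 33) = 10/34 ≈ 0.2941.
R = 251 + 0.2941 × (198 − 251) = 235.413 → 235
G = 248 + 0.2941 × (39 − 248) = 186.533 → 187
B = 240 + 0.2941 × (23 − 240) = 176.18 → 176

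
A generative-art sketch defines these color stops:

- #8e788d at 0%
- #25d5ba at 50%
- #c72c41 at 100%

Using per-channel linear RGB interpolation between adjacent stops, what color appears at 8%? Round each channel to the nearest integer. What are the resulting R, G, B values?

(125, 135, 148)

8% lies between the 0% and 50% stops, so the local fraction is t = (8 − 0)/(50 − 0) = 8/50 ≈ 0.16.
#8e788d → (142, 120, 141); #25d5ba → (37, 213, 186).
R = 142 + 0.16 × (37 − 142) = 125.2 → 125
G = 120 + 0.16 × (213 − 120) = 134.88 → 135
B = 141 + 0.16 × (186 − 141) = 148.2 → 148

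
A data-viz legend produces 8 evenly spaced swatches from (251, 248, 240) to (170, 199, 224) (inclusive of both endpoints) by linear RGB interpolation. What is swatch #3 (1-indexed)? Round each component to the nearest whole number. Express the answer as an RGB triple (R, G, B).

With 8 swatches and endpoints inclusive, swatch 3 sits at t = (3 − 1)/(8 − 1) = 2/7 ≈ 0.2857.
R = 251 + 0.2857 × (170 − 251) = 227.858 → 228
G = 248 + 0.2857 × (199 − 248) = 234.001 → 234
B = 240 + 0.2857 × (224 − 240) = 235.429 → 235

(228, 234, 235)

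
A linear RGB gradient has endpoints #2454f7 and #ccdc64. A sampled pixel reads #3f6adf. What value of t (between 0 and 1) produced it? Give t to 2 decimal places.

Invert the lerp on the R channel (largest span, 168): t = (63 − 36) / (204 − 36) = 27/168 = 0.16071.
Check on G: (106 − 84)/(220 − 84) = 0.1618 ✓

0.16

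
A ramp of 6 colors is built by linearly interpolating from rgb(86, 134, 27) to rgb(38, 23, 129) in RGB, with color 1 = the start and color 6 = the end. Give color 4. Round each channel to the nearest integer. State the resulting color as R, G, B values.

(57, 67, 88)

With 6 swatches and endpoints inclusive, swatch 4 sits at t = (4 − 1)/(6 − 1) = 3/5 ≈ 0.6.
R = 86 + 0.6 × (38 − 86) = 57.2 → 57
G = 134 + 0.6 × (23 − 134) = 67.4 → 67
B = 27 + 0.6 × (129 − 27) = 88.2 → 88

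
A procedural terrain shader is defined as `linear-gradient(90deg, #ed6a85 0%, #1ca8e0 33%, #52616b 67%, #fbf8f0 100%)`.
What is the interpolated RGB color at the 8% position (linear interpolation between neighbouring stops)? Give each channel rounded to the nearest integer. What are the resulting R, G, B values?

8% lies between the 0% and 33% stops, so the local fraction is t = (8 − 0)/(33 − 0) = 8/33 ≈ 0.2424.
#ed6a85 → (237, 106, 133); #1ca8e0 → (28, 168, 224).
R = 237 + 0.2424 × (28 − 237) = 186.338 → 186
G = 106 + 0.2424 × (168 − 106) = 121.029 → 121
B = 133 + 0.2424 × (224 − 133) = 155.058 → 155

(186, 121, 155)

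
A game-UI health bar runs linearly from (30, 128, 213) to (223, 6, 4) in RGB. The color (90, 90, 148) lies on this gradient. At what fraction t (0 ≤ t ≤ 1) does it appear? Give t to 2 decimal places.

0.31

Invert the lerp on the B channel (largest span, 209): t = (148 − 213) / (4 − 213) = -65/-209 = 0.311.
Check on R: (90 − 30)/(223 − 30) = 0.3109 ✓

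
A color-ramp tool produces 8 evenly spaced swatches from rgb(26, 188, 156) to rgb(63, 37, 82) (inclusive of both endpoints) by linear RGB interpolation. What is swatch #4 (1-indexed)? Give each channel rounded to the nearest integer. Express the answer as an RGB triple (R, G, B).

(42, 123, 124)

With 8 swatches and endpoints inclusive, swatch 4 sits at t = (4 − 1)/(8 − 1) = 3/7 ≈ 0.4286.
R = 26 + 0.4286 × (63 − 26) = 41.858 → 42
G = 188 + 0.4286 × (37 − 188) = 123.281 → 123
B = 156 + 0.4286 × (82 − 156) = 124.284 → 124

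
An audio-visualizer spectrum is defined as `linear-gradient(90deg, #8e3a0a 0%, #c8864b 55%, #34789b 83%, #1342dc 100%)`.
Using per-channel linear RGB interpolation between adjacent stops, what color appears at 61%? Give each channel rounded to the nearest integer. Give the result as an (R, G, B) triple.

61% lies between the 55% and 83% stops, so the local fraction is t = (61 − 55)/(83 − 55) = 6/28 ≈ 0.2143.
#c8864b → (200, 134, 75); #34789b → (52, 120, 155).
R = 200 + 0.2143 × (52 − 200) = 168.284 → 168
G = 134 + 0.2143 × (120 − 134) = 131 → 131
B = 75 + 0.2143 × (155 − 75) = 92.144 → 92

(168, 131, 92)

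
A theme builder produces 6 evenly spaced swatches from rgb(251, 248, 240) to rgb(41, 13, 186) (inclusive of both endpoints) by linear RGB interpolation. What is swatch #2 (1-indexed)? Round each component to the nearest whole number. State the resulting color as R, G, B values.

With 6 swatches and endpoints inclusive, swatch 2 sits at t = (2 − 1)/(6 − 1) = 1/5 ≈ 0.2.
R = 251 + 0.2 × (41 − 251) = 209 → 209
G = 248 + 0.2 × (13 − 248) = 201 → 201
B = 240 + 0.2 × (186 − 240) = 229.2 → 229

(209, 201, 229)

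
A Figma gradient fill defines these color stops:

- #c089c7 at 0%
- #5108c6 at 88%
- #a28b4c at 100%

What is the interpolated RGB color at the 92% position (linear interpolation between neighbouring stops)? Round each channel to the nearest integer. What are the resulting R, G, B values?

(108, 52, 157)

92% lies between the 88% and 100% stops, so the local fraction is t = (92 − 88)/(100 − 88) = 4/12 ≈ 0.3333.
#5108c6 → (81, 8, 198); #a28b4c → (162, 139, 76).
R = 81 + 0.3333 × (162 − 81) = 107.997 → 108
G = 8 + 0.3333 × (139 − 8) = 51.662 → 52
B = 198 + 0.3333 × (76 − 198) = 157.337 → 157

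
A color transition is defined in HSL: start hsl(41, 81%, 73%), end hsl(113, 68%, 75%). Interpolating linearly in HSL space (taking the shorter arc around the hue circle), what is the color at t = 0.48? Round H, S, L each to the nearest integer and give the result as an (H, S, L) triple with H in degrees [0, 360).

(76, 75, 74)

Hue arc: Δh = 113 − 41 = 72° (|Δh| ≤ 180, already the shorter path).
H = 41 + 0.48 × (72) = 75.56 → 76°
S = 81 + 0.48 × (68 − 81) = 74.76 → 75%
L = 73 + 0.48 × (75 − 73) = 73.96 → 74%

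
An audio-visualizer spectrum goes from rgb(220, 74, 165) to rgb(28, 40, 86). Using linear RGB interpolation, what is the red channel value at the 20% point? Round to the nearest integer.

182

R = 220 + 0.2 × (28 − 220) = 181.6 → 182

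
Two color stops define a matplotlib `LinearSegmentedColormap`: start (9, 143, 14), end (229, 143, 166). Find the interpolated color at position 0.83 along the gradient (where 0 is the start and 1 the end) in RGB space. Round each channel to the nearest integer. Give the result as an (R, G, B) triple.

(192, 143, 140)

R = 9 + 0.83 × (229 − 9) = 9 + 0.83 × 220 = 191.6 → 192
G = 143 + 0.83 × (143 − 143) = 143 + 0.83 × 0 = 143 → 143
B = 14 + 0.83 × (166 − 14) = 14 + 0.83 × 152 = 140.16 → 140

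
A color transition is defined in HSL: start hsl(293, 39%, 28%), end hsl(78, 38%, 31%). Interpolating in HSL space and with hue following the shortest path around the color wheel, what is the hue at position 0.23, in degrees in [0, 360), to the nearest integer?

326

Hue: 78 − 293 = -215°, but |-215| > 180 so the shorter arc goes the other way: Δh = -215 + 360 = 145°.
H = 293 + 0.23 × (145) = 326.35 → 326°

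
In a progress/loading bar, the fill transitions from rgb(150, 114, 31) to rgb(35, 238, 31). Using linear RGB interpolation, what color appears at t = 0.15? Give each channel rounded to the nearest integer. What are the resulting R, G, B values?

R = 150 + 0.15 × (35 − 150) = 150 + 0.15 × -115 = 132.75 → 133
G = 114 + 0.15 × (238 − 114) = 114 + 0.15 × 124 = 132.6 → 133
B = 31 + 0.15 × (31 − 31) = 31 + 0.15 × 0 = 31 → 31

(133, 133, 31)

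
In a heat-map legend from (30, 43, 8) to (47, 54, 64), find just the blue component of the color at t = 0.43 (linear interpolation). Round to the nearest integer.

32

B = 8 + 0.43 × (64 − 8) = 32.08 → 32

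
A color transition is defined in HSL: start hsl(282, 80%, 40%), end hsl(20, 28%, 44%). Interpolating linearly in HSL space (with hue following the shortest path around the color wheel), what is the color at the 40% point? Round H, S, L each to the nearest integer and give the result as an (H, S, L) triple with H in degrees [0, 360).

Hue: 20 − 282 = -262°, but |-262| > 180 so the shorter arc goes the other way: Δh = -262 + 360 = 98°.
H = 282 + 0.4 × (98) = 321.2 → 321°
S = 80 + 0.4 × (28 − 80) = 59.2 → 59%
L = 40 + 0.4 × (44 − 40) = 41.6 → 42%

(321, 59, 42)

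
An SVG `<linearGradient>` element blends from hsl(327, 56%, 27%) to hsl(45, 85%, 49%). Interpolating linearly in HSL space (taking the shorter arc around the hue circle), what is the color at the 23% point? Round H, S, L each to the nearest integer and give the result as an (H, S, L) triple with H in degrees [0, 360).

Hue: 45 − 327 = -282°, but |-282| > 180 so the shorter arc goes the other way: Δh = -282 + 360 = 78°.
H = 327 + 0.23 × (78) = 344.94 → 345°
S = 56 + 0.23 × (85 − 56) = 62.67 → 63%
L = 27 + 0.23 × (49 − 27) = 32.06 → 32%

(345, 63, 32)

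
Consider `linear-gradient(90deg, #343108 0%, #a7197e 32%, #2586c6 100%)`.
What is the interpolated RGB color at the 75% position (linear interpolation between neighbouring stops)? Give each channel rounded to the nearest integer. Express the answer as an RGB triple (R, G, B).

(85, 94, 172)

75% lies between the 32% and 100% stops, so the local fraction is t = (75 − 32)/(100 − 32) = 43/68 ≈ 0.6324.
#a7197e → (167, 25, 126); #2586c6 → (37, 134, 198).
R = 167 + 0.6324 × (37 − 167) = 84.788 → 85
G = 25 + 0.6324 × (134 − 25) = 93.932 → 94
B = 126 + 0.6324 × (198 − 126) = 171.533 → 172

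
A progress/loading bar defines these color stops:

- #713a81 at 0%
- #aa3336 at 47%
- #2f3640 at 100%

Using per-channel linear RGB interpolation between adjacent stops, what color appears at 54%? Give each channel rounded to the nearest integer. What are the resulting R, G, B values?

(154, 51, 55)

54% lies between the 47% and 100% stops, so the local fraction is t = (54 − 47)/(100 − 47) = 7/53 ≈ 0.1321.
#aa3336 → (170, 51, 54); #2f3640 → (47, 54, 64).
R = 170 + 0.1321 × (47 − 170) = 153.752 → 154
G = 51 + 0.1321 × (54 − 51) = 51.396 → 51
B = 54 + 0.1321 × (64 − 54) = 55.321 → 55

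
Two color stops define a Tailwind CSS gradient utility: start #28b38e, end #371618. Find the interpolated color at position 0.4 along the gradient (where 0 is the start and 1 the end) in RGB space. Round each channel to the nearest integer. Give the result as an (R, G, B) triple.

#28b38e → (40, 179, 142); #371618 → (55, 22, 24).
R = 40 + 0.4 × (55 − 40) = 40 + 0.4 × 15 = 46 → 46
G = 179 + 0.4 × (22 − 179) = 179 + 0.4 × -157 = 116.2 → 116
B = 142 + 0.4 × (24 − 142) = 142 + 0.4 × -118 = 94.8 → 95

(46, 116, 95)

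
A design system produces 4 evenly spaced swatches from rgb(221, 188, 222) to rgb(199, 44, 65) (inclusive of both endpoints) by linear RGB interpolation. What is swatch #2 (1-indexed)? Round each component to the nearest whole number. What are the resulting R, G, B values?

(214, 140, 170)

With 4 swatches and endpoints inclusive, swatch 2 sits at t = (2 − 1)/(4 − 1) = 1/3 ≈ 0.3333.
R = 221 + 0.3333 × (199 − 221) = 213.667 → 214
G = 188 + 0.3333 × (44 − 188) = 140.005 → 140
B = 222 + 0.3333 × (65 − 222) = 169.672 → 170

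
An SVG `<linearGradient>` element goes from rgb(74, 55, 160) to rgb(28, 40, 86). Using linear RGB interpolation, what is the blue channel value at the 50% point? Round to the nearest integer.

B = 160 + 0.5 × (86 − 160) = 123 → 123

123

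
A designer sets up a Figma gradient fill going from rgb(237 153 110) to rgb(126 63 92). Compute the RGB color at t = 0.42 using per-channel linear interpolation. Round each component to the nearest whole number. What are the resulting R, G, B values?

(190, 115, 102)

R = 237 + 0.42 × (126 − 237) = 237 + 0.42 × -111 = 190.38 → 190
G = 153 + 0.42 × (63 − 153) = 153 + 0.42 × -90 = 115.2 → 115
B = 110 + 0.42 × (92 − 110) = 110 + 0.42 × -18 = 102.44 → 102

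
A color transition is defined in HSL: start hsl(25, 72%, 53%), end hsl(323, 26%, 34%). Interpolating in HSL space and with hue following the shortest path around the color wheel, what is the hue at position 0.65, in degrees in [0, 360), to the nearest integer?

345

Hue: 323 − 25 = 298°, but |298| > 180 so the shorter arc goes the other way: Δh = 298 − 360 = -62°.
H = 25 + 0.65 × (-62) = -15.3 → -15 → -15 mod 360 = 345°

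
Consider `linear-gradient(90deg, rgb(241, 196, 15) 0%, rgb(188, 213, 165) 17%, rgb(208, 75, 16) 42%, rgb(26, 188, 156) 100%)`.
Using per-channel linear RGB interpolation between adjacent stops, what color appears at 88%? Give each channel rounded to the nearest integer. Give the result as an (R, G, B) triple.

(64, 165, 127)

88% lies between the 42% and 100% stops, so the local fraction is t = (88 − 42)/(100 − 42) = 46/58 ≈ 0.7931.
R = 208 + 0.7931 × (26 − 208) = 63.656 → 64
G = 75 + 0.7931 × (188 − 75) = 164.62 → 165
B = 16 + 0.7931 × (156 − 16) = 127.034 → 127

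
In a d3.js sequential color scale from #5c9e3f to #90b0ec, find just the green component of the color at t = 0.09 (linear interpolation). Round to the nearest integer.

G₁ = 158 (from #5c9e3f), G₂ = 176 (from #90b0ec).
G = 158 + 0.09 × (176 − 158) = 159.62 → 160

160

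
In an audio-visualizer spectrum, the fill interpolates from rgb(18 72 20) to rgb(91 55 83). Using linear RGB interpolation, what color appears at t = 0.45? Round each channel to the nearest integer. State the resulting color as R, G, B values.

R = 18 + 0.45 × (91 − 18) = 18 + 0.45 × 73 = 50.85 → 51
G = 72 + 0.45 × (55 − 72) = 72 + 0.45 × -17 = 64.35 → 64
B = 20 + 0.45 × (83 − 20) = 20 + 0.45 × 63 = 48.35 → 48

(51, 64, 48)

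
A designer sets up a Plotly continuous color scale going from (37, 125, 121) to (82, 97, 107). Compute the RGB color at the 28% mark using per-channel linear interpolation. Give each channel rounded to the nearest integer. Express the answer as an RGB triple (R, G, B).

(50, 117, 117)

28% corresponds to t = 0.28.
R = 37 + 0.28 × (82 − 37) = 37 + 0.28 × 45 = 49.6 → 50
G = 125 + 0.28 × (97 − 125) = 125 + 0.28 × -28 = 117.16 → 117
B = 121 + 0.28 × (107 − 121) = 121 + 0.28 × -14 = 117.08 → 117
So the blended color is (50, 117, 117), about #327575.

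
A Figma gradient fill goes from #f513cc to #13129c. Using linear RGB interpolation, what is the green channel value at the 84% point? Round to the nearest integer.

G₁ = 19 (from #f513cc), G₂ = 18 (from #13129c).
G = 19 + 0.84 × (18 − 19) = 18.16 → 18

18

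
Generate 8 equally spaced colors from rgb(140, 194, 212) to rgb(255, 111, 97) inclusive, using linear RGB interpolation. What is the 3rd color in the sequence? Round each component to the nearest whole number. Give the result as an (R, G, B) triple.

With 8 swatches and endpoints inclusive, swatch 3 sits at t = (3 − 1)/(8 − 1) = 2/7 ≈ 0.2857.
R = 140 + 0.2857 × (255 − 140) = 172.856 → 173
G = 194 + 0.2857 × (111 − 194) = 170.287 → 170
B = 212 + 0.2857 × (97 − 212) = 179.144 → 179

(173, 170, 179)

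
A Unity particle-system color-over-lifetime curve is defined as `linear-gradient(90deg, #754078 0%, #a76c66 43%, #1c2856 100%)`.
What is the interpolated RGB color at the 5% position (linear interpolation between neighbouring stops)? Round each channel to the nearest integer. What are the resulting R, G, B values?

(123, 69, 118)

5% lies between the 0% and 43% stops, so the local fraction is t = (5 − 0)/(43 − 0) = 5/43 ≈ 0.1163.
#754078 → (117, 64, 120); #a76c66 → (167, 108, 102).
R = 117 + 0.1163 × (167 − 117) = 122.815 → 123
G = 64 + 0.1163 × (108 − 64) = 69.117 → 69
B = 120 + 0.1163 × (102 − 120) = 117.907 → 118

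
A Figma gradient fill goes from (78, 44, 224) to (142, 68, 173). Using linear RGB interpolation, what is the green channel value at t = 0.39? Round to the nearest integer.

G = 44 + 0.39 × (68 − 44) = 53.36 → 53

53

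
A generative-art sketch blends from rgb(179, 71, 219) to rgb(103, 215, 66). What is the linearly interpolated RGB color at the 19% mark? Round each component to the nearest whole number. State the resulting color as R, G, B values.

(165, 98, 190)

19% corresponds to t = 0.19.
R = 179 + 0.19 × (103 − 179) = 179 + 0.19 × -76 = 164.56 → 165
G = 71 + 0.19 × (215 − 71) = 71 + 0.19 × 144 = 98.36 → 98
B = 219 + 0.19 × (66 − 219) = 219 + 0.19 × -153 = 189.93 → 190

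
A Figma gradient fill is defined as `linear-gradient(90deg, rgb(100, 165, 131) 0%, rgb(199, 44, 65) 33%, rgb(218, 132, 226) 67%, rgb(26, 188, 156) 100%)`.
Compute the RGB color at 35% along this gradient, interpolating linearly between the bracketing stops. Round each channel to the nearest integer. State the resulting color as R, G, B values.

35% lies between the 33% and 67% stops, so the local fraction is t = (35 − 33)/(67 − 33) = 2/34 ≈ 0.0588.
R = 199 + 0.0588 × (218 − 199) = 200.117 → 200
G = 44 + 0.0588 × (132 − 44) = 49.174 → 49
B = 65 + 0.0588 × (226 − 65) = 74.467 → 74

(200, 49, 74)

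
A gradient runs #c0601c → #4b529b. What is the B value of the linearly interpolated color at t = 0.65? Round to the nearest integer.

111

B₁ = 28 (from #c0601c), B₂ = 155 (from #4b529b).
B = 28 + 0.65 × (155 − 28) = 110.55 → 111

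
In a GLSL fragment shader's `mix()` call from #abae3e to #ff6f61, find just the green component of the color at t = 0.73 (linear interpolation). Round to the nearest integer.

128

G₁ = 174 (from #abae3e), G₂ = 111 (from #ff6f61).
G = 174 + 0.73 × (111 − 174) = 128.01 → 128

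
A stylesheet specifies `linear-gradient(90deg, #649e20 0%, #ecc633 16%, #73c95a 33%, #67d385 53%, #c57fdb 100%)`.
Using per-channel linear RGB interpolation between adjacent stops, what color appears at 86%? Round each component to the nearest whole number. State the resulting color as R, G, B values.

(169, 152, 193)

86% lies between the 53% and 100% stops, so the local fraction is t = (86 − 53)/(100 − 53) = 33/47 ≈ 0.7021.
#67d385 → (103, 211, 133); #c57fdb → (197, 127, 219).
R = 103 + 0.7021 × (197 − 103) = 168.997 → 169
G = 211 + 0.7021 × (127 − 211) = 152.024 → 152
B = 133 + 0.7021 × (219 − 133) = 193.381 → 193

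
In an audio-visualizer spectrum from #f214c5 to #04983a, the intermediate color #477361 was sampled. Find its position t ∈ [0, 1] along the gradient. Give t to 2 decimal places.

Invert the lerp on the R channel (largest span, 238): t = (71 − 242) / (4 − 242) = -171/-238 = 0.71849.
Check on G: (115 − 20)/(152 − 20) = 0.7197 ✓

0.72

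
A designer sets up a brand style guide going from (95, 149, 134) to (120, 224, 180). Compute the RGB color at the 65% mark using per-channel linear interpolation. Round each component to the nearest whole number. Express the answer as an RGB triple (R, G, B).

(111, 198, 164)

65% corresponds to t = 0.65.
R = 95 + 0.65 × (120 − 95) = 95 + 0.65 × 25 = 111.25 → 111
G = 149 + 0.65 × (224 − 149) = 149 + 0.65 × 75 = 197.75 → 198
B = 134 + 0.65 × (180 − 134) = 134 + 0.65 × 46 = 163.9 → 164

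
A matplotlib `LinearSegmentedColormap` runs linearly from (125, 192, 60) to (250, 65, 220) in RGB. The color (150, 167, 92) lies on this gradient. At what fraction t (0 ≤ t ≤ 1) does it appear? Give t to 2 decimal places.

Invert the lerp on the B channel (largest span, 160): t = (92 − 60) / (220 − 60) = 32/160 = 0.2.
Check on R: (150 − 125)/(250 − 125) = 0.2 ✓

0.20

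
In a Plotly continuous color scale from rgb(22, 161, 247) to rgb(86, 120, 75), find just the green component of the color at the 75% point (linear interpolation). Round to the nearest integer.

G = 161 + 0.75 × (120 − 161) = 130.25 → 130

130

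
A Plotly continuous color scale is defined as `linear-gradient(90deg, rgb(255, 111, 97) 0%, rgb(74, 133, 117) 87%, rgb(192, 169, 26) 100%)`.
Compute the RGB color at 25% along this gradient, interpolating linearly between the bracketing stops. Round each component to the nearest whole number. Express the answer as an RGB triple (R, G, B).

(203, 117, 103)

25% lies between the 0% and 87% stops, so the local fraction is t = (25 − 0)/(87 − 0) = 25/87 ≈ 0.2874.
R = 255 + 0.2874 × (74 − 255) = 202.981 → 203
G = 111 + 0.2874 × (133 − 111) = 117.323 → 117
B = 97 + 0.2874 × (117 − 97) = 102.748 → 103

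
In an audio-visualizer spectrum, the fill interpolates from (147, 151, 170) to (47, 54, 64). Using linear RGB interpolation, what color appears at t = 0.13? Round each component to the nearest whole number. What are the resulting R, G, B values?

(134, 138, 156)

R = 147 + 0.13 × (47 − 147) = 147 + 0.13 × -100 = 134 → 134
G = 151 + 0.13 × (54 − 151) = 151 + 0.13 × -97 = 138.39 → 138
B = 170 + 0.13 × (64 − 170) = 170 + 0.13 × -106 = 156.22 → 156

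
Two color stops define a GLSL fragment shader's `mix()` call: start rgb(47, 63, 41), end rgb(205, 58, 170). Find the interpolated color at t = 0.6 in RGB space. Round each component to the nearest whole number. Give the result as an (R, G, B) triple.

R = 47 + 0.6 × (205 − 47) = 47 + 0.6 × 158 = 141.8 → 142
G = 63 + 0.6 × (58 − 63) = 63 + 0.6 × -5 = 60 → 60
B = 41 + 0.6 × (170 − 41) = 41 + 0.6 × 129 = 118.4 → 118
So the blended color is (142, 60, 118), about #8e3c76.

(142, 60, 118)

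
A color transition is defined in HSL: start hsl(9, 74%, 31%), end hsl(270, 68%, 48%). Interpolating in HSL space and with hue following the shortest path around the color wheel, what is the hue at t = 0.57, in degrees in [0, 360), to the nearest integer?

Hue: 270 − 9 = 261°, but |261| > 180 so the shorter arc goes the other way: Δh = 261 − 360 = -99°.
H = 9 + 0.57 × (-99) = -47.43 → -47 → -47 mod 360 = 313°

313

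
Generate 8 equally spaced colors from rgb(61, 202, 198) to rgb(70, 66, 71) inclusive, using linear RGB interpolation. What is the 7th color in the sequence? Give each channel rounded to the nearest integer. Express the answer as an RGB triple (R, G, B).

(69, 85, 89)

With 8 swatches and endpoints inclusive, swatch 7 sits at t = (7 − 1)/(8 − 1) = 6/7 ≈ 0.8571.
R = 61 + 0.8571 × (70 − 61) = 68.714 → 69
G = 202 + 0.8571 × (66 − 202) = 85.434 → 85
B = 198 + 0.8571 × (71 − 198) = 89.148 → 89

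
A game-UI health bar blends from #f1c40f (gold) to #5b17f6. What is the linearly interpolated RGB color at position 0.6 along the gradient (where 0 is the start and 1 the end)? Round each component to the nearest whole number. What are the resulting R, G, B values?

#f1c40f → (241, 196, 15); #5b17f6 → (91, 23, 246).
R = 241 + 0.6 × (91 − 241) = 241 + 0.6 × -150 = 151 → 151
G = 196 + 0.6 × (23 − 196) = 196 + 0.6 × -173 = 92.2 → 92
B = 15 + 0.6 × (246 − 15) = 15 + 0.6 × 231 = 153.6 → 154

(151, 92, 154)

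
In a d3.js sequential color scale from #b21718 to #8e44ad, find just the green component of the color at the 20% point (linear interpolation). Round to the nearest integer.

G₁ = 23 (from #b21718), G₂ = 68 (from #8e44ad).
G = 23 + 0.2 × (68 − 23) = 32 → 32

32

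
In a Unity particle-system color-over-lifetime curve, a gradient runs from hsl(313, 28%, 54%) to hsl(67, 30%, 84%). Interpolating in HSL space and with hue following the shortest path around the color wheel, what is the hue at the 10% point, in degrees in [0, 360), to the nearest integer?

Hue: 67 − 313 = -246°, but |-246| > 180 so the shorter arc goes the other way: Δh = -246 + 360 = 114°.
H = 313 + 0.1 × (114) = 324.4 → 324°

324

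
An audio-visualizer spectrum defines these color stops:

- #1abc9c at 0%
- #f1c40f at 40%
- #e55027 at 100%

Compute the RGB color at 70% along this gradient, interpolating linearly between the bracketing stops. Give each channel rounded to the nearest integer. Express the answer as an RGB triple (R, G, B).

(235, 138, 27)

70% lies between the 40% and 100% stops, so the local fraction is t = (70 − 40)/(100 − 40) = 30/60 ≈ 0.5.
#f1c40f → (241, 196, 15); #e55027 → (229, 80, 39).
R = 241 + 0.5 × (229 − 241) = 235 → 235
G = 196 + 0.5 × (80 − 196) = 138 → 138
B = 15 + 0.5 × (39 − 15) = 27 → 27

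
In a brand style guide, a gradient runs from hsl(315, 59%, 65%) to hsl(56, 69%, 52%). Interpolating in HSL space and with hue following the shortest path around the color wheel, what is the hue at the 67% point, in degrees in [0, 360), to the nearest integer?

23

Hue: 56 − 315 = -259°, but |-259| > 180 so the shorter arc goes the other way: Δh = -259 + 360 = 101°.
H = 315 + 0.67 × (101) = 382.67 → 383 → 383 mod 360 = 23°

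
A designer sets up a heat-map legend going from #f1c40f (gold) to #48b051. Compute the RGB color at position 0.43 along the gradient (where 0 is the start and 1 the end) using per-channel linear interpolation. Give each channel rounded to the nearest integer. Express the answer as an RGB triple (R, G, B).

#f1c40f → (241, 196, 15); #48b051 → (72, 176, 81).
R = 241 + 0.43 × (72 − 241) = 241 + 0.43 × -169 = 168.33 → 168
G = 196 + 0.43 × (176 − 196) = 196 + 0.43 × -20 = 187.4 → 187
B = 15 + 0.43 × (81 − 15) = 15 + 0.43 × 66 = 43.38 → 43

(168, 187, 43)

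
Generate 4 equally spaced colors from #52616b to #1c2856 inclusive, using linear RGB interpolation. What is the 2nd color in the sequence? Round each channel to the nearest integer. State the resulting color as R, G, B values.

With 4 swatches and endpoints inclusive, swatch 2 sits at t = (2 − 1)/(4 − 1) = 1/3 ≈ 0.3333.
#52616b → (82, 97, 107); #1c2856 → (28, 40, 86).
R = 82 + 0.3333 × (28 − 82) = 64.002 → 64
G = 97 + 0.3333 × (40 − 97) = 78.002 → 78
B = 107 + 0.3333 × (86 − 107) = 100.001 → 100

(64, 78, 100)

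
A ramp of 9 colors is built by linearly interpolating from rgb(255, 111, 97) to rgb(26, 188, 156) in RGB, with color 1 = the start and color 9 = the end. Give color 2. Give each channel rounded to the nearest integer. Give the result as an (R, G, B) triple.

With 9 swatches and endpoints inclusive, swatch 2 sits at t = (2 − 1)/(9 − 1) = 1/8 ≈ 0.125.
R = 255 + 0.125 × (26 − 255) = 226.375 → 226
G = 111 + 0.125 × (188 − 111) = 120.625 → 121
B = 97 + 0.125 × (156 − 97) = 104.375 → 104

(226, 121, 104)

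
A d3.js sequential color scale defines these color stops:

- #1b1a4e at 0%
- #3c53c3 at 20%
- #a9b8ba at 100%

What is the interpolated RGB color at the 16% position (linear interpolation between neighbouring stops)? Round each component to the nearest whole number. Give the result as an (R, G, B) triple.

16% lies between the 0% and 20% stops, so the local fraction is t = (16 − 0)/(20 − 0) = 16/20 ≈ 0.8.
#1b1a4e → (27, 26, 78); #3c53c3 → (60, 83, 195).
R = 27 + 0.8 × (60 − 27) = 53.4 → 53
G = 26 + 0.8 × (83 − 26) = 71.6 → 72
B = 78 + 0.8 × (195 − 78) = 171.6 → 172

(53, 72, 172)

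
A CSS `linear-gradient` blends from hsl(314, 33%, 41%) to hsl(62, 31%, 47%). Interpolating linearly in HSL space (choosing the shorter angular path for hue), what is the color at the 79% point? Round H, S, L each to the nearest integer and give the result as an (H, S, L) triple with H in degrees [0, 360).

(39, 31, 46)

Hue: 62 − 314 = -252°, but |-252| > 180 so the shorter arc goes the other way: Δh = -252 + 360 = 108°.
H = 314 + 0.79 × (108) = 399.32 → 399 → 399 mod 360 = 39°
S = 33 + 0.79 × (31 − 33) = 31.42 → 31%
L = 41 + 0.79 × (47 − 41) = 45.74 → 46%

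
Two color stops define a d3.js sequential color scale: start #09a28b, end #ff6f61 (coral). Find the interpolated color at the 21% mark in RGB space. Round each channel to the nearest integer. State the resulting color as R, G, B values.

(61, 151, 130)

#09a28b → (9, 162, 139); #ff6f61 → (255, 111, 97).
21% corresponds to t = 0.21.
R = 9 + 0.21 × (255 − 9) = 9 + 0.21 × 246 = 60.66 → 61
G = 162 + 0.21 × (111 − 162) = 162 + 0.21 × -51 = 151.29 → 151
B = 139 + 0.21 × (97 − 139) = 139 + 0.21 × -42 = 130.18 → 130
So the blended color is (61, 151, 130), about #3d9782.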